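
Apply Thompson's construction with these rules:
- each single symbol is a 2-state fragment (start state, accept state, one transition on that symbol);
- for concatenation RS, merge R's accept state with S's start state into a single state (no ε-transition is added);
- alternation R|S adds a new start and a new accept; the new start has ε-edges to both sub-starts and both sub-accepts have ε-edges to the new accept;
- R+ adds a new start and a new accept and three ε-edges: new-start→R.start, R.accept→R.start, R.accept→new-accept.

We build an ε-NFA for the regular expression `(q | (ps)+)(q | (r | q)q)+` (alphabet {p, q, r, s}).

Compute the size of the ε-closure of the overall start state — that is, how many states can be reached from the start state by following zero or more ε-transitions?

4

Work bottom-up. For each fragment F, track |ε-closure(F.start)| and whether F's accept lies in that closure (i.e. whether F accepts ε). A single-symbol fragment has closure size 1 and does not accept ε.
  ps : same as the first factor's closure: |ε-closure| = 1
  (ps)+ : new start ε-reaches only the body's start; the new accept needs a symbol first: |ε-closure| = 1 + 1 = 2
  q | (ps)+ : |ε-closure| = 1 + 1 + 2 = 4 (the new accept is not ε-reachable since no branch accepts ε)
  r | q : new start ε-reaches every alternative's start; none of them accept ε, so the new accept is not reached: |ε-closure| = 1 + 1 + 1 = 3
  (r | q)q : |ε-closure| equals the left operand's closure size = 3 (its accept is not ε-reachable, so the closure stops there)
  q | (r | q)q : new start ε-reaches every alternative's start; none of them accept ε, so the new accept is not reached: |ε-closure| = 1 + 1 + 3 = 5
  (q | (r | q)q)+ : |ε-closure| = 1 + 5 = 6 (the body doesn't accept ε, so the new accept is not reached)
  (q | (ps)+)(q | (r | q)q)+ : |ε-closure| equals the left operand's closure size = 4 (its accept is not ε-reachable, so the closure stops there)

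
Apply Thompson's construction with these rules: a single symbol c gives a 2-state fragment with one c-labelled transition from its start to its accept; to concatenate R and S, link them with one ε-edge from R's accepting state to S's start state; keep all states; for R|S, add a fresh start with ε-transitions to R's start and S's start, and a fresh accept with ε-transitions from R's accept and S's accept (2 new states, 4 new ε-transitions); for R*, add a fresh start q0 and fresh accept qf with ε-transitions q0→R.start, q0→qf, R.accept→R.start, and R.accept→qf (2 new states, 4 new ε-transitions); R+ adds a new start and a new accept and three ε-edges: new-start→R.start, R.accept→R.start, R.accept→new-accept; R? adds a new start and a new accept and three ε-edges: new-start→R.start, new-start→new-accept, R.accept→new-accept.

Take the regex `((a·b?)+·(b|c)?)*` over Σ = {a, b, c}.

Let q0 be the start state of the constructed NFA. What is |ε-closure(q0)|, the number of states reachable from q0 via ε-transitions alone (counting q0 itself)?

Let C(F) = |ε-closure(F.start)| within fragment F, and note whether F accepts ε. Symbol fragments have C = 1 and do not accept ε. Then:
  b? → |closure| = 1 (new start) + 1 (body) + 1 (new accept, via ε) = 3
  a·b? → |closure| equals the left operand's closure size = 1 (its accept is not ε-reachable, so the closure stops there)
  (a·b?)+ → |closure| = 1 + 1 = 2 (the body doesn't accept ε, so the new accept is not reached)
  b|c → |closure| = 1 + 1 + 1 = 3 (the new accept is not ε-reachable since no branch accepts ε)
  (b|c)? → new start has ε-edges to the inner start and to the new accept, so |closure| = 2 + 3 = 5
  (a·b?)+·(b|c)? → |closure| equals the left operand's closure size = 2 (its accept is not ε-reachable, so the closure stops there)
  ((a·b?)+·(b|c)?)* → |closure| = 1 (new start) + 2 (body) + 1 (new accept) = 4

4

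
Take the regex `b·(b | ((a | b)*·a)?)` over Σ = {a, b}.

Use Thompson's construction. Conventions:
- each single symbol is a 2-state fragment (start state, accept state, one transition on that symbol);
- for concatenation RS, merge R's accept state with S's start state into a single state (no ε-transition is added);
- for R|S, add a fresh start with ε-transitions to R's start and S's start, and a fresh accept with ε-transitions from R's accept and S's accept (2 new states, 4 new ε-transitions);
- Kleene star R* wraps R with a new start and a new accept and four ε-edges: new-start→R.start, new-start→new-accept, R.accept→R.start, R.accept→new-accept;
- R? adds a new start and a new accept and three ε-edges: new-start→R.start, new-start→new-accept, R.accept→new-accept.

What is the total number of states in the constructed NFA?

16

Recursing over subexpressions:
Each of the 5 symbol leaves contributes a 2-state fragment.
  a | b — 6 states
  (a | b)* — 8 states
  (a | b)*·a — 9 states
  ((a | b)*·a)? — 11 states
  b | ((a | b)*·a)? — 15 states
  b·(b | ((a | b)*·a)?) — 16 states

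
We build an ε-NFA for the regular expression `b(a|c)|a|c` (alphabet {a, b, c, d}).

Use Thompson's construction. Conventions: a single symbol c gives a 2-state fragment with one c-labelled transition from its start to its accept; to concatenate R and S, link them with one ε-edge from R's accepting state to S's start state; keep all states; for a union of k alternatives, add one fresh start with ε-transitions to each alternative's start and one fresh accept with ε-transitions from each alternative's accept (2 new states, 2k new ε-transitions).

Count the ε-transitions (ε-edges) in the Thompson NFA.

11

Per subexpression:
Each of the 5 symbol leaves contributes 0 ε-transitions.
  a|c : 4 ε-transitions
  b(a|c) : 5 ε-transitions
  b(a|c)|a|c : 11 ε-transitions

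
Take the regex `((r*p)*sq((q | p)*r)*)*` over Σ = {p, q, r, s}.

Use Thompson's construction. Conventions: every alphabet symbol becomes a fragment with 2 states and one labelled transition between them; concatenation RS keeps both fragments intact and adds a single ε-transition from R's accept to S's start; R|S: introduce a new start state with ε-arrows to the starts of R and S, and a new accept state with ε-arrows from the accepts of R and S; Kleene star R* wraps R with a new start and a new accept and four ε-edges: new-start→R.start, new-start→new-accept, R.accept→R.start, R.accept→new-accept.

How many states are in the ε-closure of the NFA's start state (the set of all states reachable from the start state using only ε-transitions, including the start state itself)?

Let C(F) = |ε-closure(F.start)| within fragment F, and note whether F accepts ε. Symbol fragments have C = 1 and do not accept ε. Then:
  r* — the star's fresh start ε-reaches both the body's start and the fresh accept: C = 2 + 1 = 3
  r*p — C = 3 + 1 = 4 (closure spills across the concat boundary because the left factor accepts ε)
  (r*p)* — C = 1 (new start) + 4 (body) + 1 (new accept) = 6
  q | p — new start ε-reaches every alternative's start; none of them accept ε, so the new accept is not reached: C = 1 + 1 + 1 = 3
  (q | p)* — the star's fresh start ε-reaches both the body's start and the fresh accept: C = 2 + 3 = 5
  (q | p)*r — the left operand accepts ε, so the closure extends into the next operand (via the concat ε-link); C = 5 + 1 = 6
  ((q | p)*r)* — the star's fresh start ε-reaches both the body's start and the fresh accept: C = 2 + 6 = 8
  (r*p)*sq((q | p)*r)* — C = 6 + 1 = 7 (closure spills across the concat boundary because the left factor accepts ε)
  ((r*p)*sq((q | p)*r)*)* — the star's fresh start ε-reaches both the body's start and the fresh accept: C = 2 + 7 = 9

9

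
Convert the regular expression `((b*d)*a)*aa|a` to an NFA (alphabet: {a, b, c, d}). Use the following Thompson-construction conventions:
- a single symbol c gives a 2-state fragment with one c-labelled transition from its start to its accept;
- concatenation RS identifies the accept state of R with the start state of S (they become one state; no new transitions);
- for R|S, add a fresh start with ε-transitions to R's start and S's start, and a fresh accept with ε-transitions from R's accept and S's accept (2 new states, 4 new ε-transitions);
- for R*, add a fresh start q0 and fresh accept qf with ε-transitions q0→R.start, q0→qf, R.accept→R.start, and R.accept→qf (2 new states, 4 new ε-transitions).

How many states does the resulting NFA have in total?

16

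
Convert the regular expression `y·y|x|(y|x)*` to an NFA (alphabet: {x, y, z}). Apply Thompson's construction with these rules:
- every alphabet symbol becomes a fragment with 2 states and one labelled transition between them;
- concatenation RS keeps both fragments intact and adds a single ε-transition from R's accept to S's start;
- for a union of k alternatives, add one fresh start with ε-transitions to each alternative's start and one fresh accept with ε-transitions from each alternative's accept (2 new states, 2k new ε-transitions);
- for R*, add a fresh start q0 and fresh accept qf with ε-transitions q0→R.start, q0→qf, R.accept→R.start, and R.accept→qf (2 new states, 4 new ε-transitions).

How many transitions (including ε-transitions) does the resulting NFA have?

20

By structural recursion:
Each of the 5 symbol leaves contributes 1 transition (1 symbol, 0 ε).
  y·y — 3 transitions (2 symbol, 1 ε)
  y|x — 6 transitions (2 symbol, 4 ε)
  (y|x)* — 10 transitions (2 symbol, 8 ε)
  y·y|x|(y|x)* — 20 transitions (5 symbol, 15 ε)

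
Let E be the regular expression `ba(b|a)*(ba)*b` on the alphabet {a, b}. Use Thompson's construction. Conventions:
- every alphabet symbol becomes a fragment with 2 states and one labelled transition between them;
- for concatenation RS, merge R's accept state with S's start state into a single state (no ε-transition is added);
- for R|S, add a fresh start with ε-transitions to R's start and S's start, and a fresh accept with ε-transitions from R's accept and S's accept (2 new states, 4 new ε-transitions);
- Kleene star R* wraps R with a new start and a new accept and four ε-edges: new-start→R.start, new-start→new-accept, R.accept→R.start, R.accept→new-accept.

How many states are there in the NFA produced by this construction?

15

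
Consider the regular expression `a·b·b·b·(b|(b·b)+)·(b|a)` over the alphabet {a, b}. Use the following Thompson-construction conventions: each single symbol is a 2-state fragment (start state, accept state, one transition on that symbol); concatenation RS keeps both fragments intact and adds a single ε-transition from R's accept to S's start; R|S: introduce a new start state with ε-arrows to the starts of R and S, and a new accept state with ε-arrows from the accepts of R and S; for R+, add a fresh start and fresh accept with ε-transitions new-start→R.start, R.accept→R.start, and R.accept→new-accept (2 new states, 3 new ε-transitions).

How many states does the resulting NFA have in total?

24

Building bottom-up:
Each of the 9 symbol leaves contributes a 2-state fragment.
  b·b = 4 states
  (b·b)+ = 6 states
  b|(b·b)+ = 10 states
  b|a = 6 states
  a·b·b·b·(b|(b·b)+)·(b|a) = 24 states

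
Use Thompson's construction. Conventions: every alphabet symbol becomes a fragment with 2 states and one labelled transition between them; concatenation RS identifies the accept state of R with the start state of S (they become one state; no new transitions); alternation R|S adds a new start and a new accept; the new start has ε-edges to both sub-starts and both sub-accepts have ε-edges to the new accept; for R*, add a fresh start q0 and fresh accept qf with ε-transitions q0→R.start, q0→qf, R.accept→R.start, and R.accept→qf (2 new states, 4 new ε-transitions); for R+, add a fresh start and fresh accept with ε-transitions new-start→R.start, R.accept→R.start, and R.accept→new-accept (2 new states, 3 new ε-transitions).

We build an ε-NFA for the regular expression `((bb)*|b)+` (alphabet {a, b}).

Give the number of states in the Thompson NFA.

Recursing over subexpressions:
Each of the 3 symbol leaves contributes a 2-state fragment.
  bb → 3 states
  (bb)* → 5 states
  (bb)*|b → 9 states
  ((bb)*|b)+ → 11 states

11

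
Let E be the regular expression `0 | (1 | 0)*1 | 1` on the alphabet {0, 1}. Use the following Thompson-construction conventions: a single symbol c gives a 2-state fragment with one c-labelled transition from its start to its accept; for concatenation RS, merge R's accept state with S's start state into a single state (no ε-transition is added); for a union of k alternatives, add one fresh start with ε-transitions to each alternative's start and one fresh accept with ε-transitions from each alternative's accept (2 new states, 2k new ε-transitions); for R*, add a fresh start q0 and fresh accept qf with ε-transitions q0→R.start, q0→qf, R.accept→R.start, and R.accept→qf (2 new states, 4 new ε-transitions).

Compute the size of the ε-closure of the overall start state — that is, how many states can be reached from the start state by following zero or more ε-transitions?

Compute the ε-closure size of each fragment's start state recursively; a symbol fragment's start has no outgoing ε-edge, so its closure is just itself (size 1).
  1 | 0 : C = 1 + 1 + 1 = 3 (the new accept is not ε-reachable since no branch accepts ε)
  (1 | 0)* : C = 1 (new start) + 3 (body) + 1 (new accept) = 5
  (1 | 0)*1 : the left operand accepts ε, so the closure extends into the next operand (the shared merged state is already counted); C = 5 + (1−1) = 5
  0 | (1 | 0)*1 | 1 : C = 1 + 1 + 5 + 1 = 8 (the new accept is not ε-reachable since no branch accepts ε)

8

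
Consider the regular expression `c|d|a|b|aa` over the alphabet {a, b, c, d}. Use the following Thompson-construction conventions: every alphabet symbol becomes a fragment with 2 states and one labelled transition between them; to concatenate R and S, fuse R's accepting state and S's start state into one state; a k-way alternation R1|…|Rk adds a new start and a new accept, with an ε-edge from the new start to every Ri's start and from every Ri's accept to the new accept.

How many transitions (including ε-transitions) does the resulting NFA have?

16

Bottom-up over the parse tree:
Each of the 6 symbol leaves contributes 1 transition (1 symbol, 0 ε).
  aa → 2 transitions (2 symbol, 0 ε)
  c|d|a|b|aa → 16 transitions (6 symbol, 10 ε)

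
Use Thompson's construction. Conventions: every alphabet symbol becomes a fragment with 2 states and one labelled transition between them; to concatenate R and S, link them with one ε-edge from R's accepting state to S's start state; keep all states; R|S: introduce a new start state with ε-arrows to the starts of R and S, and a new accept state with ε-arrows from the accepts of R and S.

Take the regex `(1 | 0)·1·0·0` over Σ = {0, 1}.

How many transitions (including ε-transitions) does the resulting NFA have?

12

Per subexpression:
Each of the 5 symbol leaves contributes 1 transition (1 symbol, 0 ε).
  1 | 0 — 6 transitions (2 symbol, 4 ε)
  (1 | 0)·1·0·0 — 12 transitions (5 symbol, 7 ε)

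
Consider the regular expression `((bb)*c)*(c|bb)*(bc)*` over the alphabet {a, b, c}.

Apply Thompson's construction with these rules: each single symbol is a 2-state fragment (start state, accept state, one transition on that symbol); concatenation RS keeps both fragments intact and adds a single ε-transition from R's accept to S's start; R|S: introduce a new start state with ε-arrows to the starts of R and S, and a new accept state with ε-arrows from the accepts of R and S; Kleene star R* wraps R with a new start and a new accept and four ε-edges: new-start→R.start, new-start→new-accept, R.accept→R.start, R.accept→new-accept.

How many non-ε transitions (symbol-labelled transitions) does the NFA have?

By structural recursion:
Each of the 8 symbol leaves contributes exactly 1 symbol transition.
  bb = 2 symbol transitions
  (bb)* = 2 symbol transitions
  (bb)*c = 3 symbol transitions
  ((bb)*c)* = 3 symbol transitions
  bb = 2 symbol transitions
  c|bb = 3 symbol transitions
  (c|bb)* = 3 symbol transitions
  bc = 2 symbol transitions
  (bc)* = 2 symbol transitions
  ((bb)*c)*(c|bb)*(bc)* = 8 symbol transitions

8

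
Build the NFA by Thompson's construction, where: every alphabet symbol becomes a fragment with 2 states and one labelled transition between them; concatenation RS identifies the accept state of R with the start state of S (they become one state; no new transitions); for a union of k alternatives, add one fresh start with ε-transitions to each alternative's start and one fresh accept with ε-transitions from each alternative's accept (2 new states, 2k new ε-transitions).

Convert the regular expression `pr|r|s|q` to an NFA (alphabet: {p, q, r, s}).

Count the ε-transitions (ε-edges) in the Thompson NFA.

By structural recursion:
Each of the 5 symbol leaves contributes 0 ε-transitions.
  pr : 0 ε-transitions
  pr|r|s|q : 8 ε-transitions

8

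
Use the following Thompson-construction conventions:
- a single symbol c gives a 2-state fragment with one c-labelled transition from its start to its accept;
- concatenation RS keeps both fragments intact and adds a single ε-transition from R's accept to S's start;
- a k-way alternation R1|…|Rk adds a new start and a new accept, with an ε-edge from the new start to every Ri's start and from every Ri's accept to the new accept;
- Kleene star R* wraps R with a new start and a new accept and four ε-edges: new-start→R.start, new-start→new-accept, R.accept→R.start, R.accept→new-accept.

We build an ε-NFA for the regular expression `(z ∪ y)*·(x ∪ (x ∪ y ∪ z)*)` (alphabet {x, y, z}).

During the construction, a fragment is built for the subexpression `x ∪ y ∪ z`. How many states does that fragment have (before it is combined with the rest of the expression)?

8

Fragment for `x ∪ y ∪ z`:
Each of the 3 symbol leaves contributes a 2-state fragment.
  x ∪ y ∪ z — 8 states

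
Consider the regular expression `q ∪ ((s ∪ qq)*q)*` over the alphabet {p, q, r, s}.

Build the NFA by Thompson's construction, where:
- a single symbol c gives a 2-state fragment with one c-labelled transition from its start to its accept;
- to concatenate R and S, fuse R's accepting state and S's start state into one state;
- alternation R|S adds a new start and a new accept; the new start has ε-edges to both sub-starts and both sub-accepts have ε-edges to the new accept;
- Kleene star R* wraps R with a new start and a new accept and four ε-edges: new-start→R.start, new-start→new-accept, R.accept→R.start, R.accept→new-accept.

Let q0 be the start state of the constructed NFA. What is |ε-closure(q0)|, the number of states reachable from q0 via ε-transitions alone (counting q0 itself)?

Work bottom-up. For each fragment F, track |ε-closure(F.start)| and whether F's accept lies in that closure (i.e. whether F accepts ε). A single-symbol fragment has closure size 1 and does not accept ε.
  qq : same as the first factor's closure: |ε-closure| = 1
  s ∪ qq : new start ε-reaches every alternative's start; none of them accept ε, so the new accept is not reached: |ε-closure| = 1 + 1 + 1 = 3
  (s ∪ qq)* : new start has ε-edges to the inner start and to the new accept, so |ε-closure| = 2 + 3 = 5
  (s ∪ qq)*q : the left operand accepts ε, so the closure extends into the next operand (the shared merged state is already counted); |ε-closure| = 5 + (1−1) = 5
  ((s ∪ qq)*q)* : the star's fresh start ε-reaches both the body's start and the fresh accept: |ε-closure| = 2 + 5 = 7
  q ∪ ((s ∪ qq)*q)* : |ε-closure| = 1 (new start) + (1 + 7) + 1 (new accept, since some branch ε-reaches its own accept) = 10

10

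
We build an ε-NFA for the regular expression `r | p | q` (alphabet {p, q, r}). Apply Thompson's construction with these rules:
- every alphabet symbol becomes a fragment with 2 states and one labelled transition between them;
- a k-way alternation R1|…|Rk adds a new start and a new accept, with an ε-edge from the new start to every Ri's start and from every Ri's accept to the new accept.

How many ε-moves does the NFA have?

Bottom-up over the parse tree:
Each of the 3 symbol leaves contributes 0 ε-transitions.
  r | p | q = 6 ε-transitions

6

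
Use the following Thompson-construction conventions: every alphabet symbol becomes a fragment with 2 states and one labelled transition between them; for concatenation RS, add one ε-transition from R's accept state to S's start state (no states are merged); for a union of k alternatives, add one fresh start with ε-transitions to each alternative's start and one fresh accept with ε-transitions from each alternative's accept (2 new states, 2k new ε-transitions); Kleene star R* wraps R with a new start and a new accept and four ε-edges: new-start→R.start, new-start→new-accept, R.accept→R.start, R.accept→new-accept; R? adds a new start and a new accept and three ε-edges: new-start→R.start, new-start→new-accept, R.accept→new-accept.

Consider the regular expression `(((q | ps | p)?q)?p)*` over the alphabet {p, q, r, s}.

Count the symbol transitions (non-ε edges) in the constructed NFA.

6

Per subexpression:
Each of the 6 symbol leaves contributes exactly 1 symbol transition.
  ps : 2 symbol transitions
  q | ps | p : 4 symbol transitions
  (q | ps | p)? : 4 symbol transitions
  (q | ps | p)?q : 5 symbol transitions
  ((q | ps | p)?q)? : 5 symbol transitions
  ((q | ps | p)?q)?p : 6 symbol transitions
  (((q | ps | p)?q)?p)* : 6 symbol transitions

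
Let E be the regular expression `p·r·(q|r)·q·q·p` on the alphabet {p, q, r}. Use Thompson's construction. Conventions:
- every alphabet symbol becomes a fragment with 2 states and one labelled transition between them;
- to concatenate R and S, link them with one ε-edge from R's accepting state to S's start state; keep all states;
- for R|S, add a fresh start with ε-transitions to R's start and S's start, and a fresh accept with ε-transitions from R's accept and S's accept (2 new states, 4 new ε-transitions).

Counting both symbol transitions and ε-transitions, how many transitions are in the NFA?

16

Building bottom-up:
Each of the 7 symbol leaves contributes 1 transition (1 symbol, 0 ε).
  q|r : 6 transitions (2 symbol, 4 ε)
  p·r·(q|r)·q·q·p : 16 transitions (7 symbol, 9 ε)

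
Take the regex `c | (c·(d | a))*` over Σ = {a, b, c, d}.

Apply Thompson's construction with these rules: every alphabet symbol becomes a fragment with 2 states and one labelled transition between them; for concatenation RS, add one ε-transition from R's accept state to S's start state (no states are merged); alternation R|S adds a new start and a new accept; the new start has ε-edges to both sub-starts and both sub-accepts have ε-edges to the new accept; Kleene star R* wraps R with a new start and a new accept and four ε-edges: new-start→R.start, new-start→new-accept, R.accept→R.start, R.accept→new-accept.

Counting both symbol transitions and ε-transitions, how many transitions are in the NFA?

17

Recursing over subexpressions:
Each of the 4 symbol leaves contributes 1 transition (1 symbol, 0 ε).
  d | a : 6 transitions (2 symbol, 4 ε)
  c·(d | a) : 8 transitions (3 symbol, 5 ε)
  (c·(d | a))* : 12 transitions (3 symbol, 9 ε)
  c | (c·(d | a))* : 17 transitions (4 symbol, 13 ε)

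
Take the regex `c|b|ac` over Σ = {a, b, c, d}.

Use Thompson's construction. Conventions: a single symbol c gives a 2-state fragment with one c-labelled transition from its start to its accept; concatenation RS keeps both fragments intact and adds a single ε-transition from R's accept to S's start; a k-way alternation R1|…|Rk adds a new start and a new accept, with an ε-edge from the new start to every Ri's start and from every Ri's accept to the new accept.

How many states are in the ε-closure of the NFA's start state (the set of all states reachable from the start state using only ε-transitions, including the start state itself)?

Compute the ε-closure size of each fragment's start state recursively; a symbol fragment's start has no outgoing ε-edge, so its closure is just itself (size 1).
  ac → same as the first factor's closure: C = 1
  c|b|ac → new start ε-reaches every alternative's start; none of them accept ε, so the new accept is not reached: C = 1 + 1 + 1 + 1 = 4

4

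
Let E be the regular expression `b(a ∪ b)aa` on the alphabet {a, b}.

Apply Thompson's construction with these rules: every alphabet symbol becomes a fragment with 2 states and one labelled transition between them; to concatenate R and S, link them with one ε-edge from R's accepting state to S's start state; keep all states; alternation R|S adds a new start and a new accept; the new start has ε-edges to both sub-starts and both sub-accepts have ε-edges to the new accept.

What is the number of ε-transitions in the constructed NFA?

Per subexpression:
Each of the 5 symbol leaves contributes 0 ε-transitions.
  a ∪ b → 4 ε-transitions
  b(a ∪ b)aa → 7 ε-transitions

7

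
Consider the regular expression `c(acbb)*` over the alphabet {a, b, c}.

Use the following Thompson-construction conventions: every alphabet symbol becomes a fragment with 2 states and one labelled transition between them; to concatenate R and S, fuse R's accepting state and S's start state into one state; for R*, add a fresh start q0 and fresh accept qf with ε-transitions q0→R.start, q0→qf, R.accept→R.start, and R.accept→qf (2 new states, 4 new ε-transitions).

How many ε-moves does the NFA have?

4

Bottom-up over the parse tree:
Each of the 5 symbol leaves contributes 0 ε-transitions.
  acbb → 0 ε-transitions
  (acbb)* → 4 ε-transitions
  c(acbb)* → 4 ε-transitions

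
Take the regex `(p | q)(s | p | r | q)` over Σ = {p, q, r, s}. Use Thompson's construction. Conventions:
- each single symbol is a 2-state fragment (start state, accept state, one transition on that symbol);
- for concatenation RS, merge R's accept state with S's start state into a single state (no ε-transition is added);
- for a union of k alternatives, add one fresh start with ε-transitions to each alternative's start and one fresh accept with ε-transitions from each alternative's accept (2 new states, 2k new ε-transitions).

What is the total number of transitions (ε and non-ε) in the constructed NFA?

18

By structural recursion:
Each of the 6 symbol leaves contributes 1 transition (1 symbol, 0 ε).
  p | q → 6 transitions (2 symbol, 4 ε)
  s | p | r | q → 12 transitions (4 symbol, 8 ε)
  (p | q)(s | p | r | q) → 18 transitions (6 symbol, 12 ε)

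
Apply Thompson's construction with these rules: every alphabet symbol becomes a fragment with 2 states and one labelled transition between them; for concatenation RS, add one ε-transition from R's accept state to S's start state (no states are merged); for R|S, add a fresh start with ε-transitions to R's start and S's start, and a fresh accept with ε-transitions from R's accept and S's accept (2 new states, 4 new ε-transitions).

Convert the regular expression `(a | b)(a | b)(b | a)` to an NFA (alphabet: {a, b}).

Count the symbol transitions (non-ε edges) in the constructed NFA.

6

Per subexpression:
Each of the 6 symbol leaves contributes exactly 1 symbol transition.
  a | b = 2 symbol transitions
  a | b = 2 symbol transitions
  b | a = 2 symbol transitions
  (a | b)(a | b)(b | a) = 6 symbol transitions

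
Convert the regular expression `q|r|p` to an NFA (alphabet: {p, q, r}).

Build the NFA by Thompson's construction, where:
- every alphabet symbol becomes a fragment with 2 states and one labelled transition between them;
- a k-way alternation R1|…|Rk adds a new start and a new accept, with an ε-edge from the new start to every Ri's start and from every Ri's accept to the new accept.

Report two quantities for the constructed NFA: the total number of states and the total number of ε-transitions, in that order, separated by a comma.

8, 6

Per subexpression:
Each of the 3 symbol leaves contributes 2 states and 0 ε-transitions.
  q|r|p → 8 states, 6 ε-transitions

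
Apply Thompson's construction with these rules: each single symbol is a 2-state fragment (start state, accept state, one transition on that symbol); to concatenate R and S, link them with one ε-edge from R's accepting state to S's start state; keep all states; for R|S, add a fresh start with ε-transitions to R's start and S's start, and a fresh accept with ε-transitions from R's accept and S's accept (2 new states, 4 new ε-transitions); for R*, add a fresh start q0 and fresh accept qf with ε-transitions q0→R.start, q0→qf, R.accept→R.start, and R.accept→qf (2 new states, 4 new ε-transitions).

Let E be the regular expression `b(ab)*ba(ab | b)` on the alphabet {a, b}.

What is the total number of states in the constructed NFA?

Building bottom-up:
Each of the 8 symbol leaves contributes a 2-state fragment.
  ab = 4 states
  (ab)* = 6 states
  ab = 4 states
  ab | b = 8 states
  b(ab)*ba(ab | b) = 20 states

20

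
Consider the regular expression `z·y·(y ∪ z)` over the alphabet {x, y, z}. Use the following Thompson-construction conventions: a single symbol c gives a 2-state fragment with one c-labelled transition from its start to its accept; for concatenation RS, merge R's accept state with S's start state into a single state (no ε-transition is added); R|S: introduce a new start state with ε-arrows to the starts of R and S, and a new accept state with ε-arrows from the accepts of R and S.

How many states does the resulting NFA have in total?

8

By structural recursion:
Each of the 4 symbol leaves contributes a 2-state fragment.
  y ∪ z : 6 states
  z·y·(y ∪ z) : 8 states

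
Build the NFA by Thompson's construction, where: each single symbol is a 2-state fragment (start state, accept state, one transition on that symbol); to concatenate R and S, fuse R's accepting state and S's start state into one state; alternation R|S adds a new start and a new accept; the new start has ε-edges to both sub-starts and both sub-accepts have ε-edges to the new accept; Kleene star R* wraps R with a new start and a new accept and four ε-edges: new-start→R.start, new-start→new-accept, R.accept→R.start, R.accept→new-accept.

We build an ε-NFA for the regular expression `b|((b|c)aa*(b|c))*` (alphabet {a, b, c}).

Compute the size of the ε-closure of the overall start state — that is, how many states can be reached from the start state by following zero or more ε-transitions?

8

Compute the ε-closure size of each fragment's start state recursively; a symbol fragment's start has no outgoing ε-edge, so its closure is just itself (size 1).
  b|c : new start ε-reaches every alternative's start; none of them accept ε, so the new accept is not reached: |ε-closure| = 1 + 1 + 1 = 3
  a* : the star's fresh start ε-reaches both the body's start and the fresh accept: |ε-closure| = 2 + 1 = 3
  b|c : |ε-closure| = 1 + 1 + 1 = 3 (the new accept is not ε-reachable since no branch accepts ε)
  (b|c)aa*(b|c) : same as the first factor's closure: |ε-closure| = 3
  ((b|c)aa*(b|c))* : |ε-closure| = 1 (new start) + 3 (body) + 1 (new accept) = 5
  b|((b|c)aa*(b|c))* : |ε-closure| = 1 (new start) + (1 + 5) + 1 (new accept, since some branch ε-reaches its own accept) = 8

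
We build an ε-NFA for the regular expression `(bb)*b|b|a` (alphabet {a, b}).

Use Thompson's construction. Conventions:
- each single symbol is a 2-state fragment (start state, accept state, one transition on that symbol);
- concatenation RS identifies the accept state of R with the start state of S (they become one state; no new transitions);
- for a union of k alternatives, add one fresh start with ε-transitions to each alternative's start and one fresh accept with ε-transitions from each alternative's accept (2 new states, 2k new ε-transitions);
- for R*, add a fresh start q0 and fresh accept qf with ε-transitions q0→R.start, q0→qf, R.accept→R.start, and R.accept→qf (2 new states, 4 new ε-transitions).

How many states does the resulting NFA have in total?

By structural recursion:
Each of the 5 symbol leaves contributes a 2-state fragment.
  bb : 3 states
  (bb)* : 5 states
  (bb)*b : 6 states
  (bb)*b|b|a : 12 states

12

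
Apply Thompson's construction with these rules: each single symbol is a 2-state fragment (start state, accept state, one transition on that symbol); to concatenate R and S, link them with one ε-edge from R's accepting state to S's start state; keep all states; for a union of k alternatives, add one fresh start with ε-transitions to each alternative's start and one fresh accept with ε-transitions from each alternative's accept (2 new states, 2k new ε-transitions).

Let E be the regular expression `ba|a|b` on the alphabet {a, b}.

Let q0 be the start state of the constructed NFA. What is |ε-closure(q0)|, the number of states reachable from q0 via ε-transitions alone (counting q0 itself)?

Work bottom-up. For each fragment F, track |ε-closure(F.start)| and whether F's accept lies in that closure (i.e. whether F accepts ε). A single-symbol fragment has closure size 1 and does not accept ε.
  ba : C equals the left operand's closure size = 1 (its accept is not ε-reachable, so the closure stops there)
  ba|a|b : C = 1 + 1 + 1 + 1 = 4 (the new accept is not ε-reachable since no branch accepts ε)

4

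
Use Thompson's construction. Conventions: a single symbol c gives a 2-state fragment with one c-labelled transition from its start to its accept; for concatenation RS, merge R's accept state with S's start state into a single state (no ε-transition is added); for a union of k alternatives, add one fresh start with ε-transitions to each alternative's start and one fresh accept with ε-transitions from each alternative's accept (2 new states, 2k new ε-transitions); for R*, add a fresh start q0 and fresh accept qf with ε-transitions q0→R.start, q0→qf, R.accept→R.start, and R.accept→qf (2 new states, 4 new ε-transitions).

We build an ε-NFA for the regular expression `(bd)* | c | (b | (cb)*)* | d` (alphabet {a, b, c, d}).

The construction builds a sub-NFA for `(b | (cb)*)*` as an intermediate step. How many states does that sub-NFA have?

Fragment for `(b | (cb)*)*`:
Each of the 3 symbol leaves contributes a 2-state fragment.
  cb — 3 states
  (cb)* — 5 states
  b | (cb)* — 9 states
  (b | (cb)*)* — 11 states

11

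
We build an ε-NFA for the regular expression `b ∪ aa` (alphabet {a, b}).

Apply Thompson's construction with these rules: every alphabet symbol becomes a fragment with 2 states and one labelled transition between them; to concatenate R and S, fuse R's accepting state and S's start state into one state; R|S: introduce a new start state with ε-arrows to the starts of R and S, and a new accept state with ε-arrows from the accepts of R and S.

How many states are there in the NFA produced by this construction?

7

Bottom-up over the parse tree:
Each of the 3 symbol leaves contributes a 2-state fragment.
  aa = 3 states
  b ∪ aa = 7 states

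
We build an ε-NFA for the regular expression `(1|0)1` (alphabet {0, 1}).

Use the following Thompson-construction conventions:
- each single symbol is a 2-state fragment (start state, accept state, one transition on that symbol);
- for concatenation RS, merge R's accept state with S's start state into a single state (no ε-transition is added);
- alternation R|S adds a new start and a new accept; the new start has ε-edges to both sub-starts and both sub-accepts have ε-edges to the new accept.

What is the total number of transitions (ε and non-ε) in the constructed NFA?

7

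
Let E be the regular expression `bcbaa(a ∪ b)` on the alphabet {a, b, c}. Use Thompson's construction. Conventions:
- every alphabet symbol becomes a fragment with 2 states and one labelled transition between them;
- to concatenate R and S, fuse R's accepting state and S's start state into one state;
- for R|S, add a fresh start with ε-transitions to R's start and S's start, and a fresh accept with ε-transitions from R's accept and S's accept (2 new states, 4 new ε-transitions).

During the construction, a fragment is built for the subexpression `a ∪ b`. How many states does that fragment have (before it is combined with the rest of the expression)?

6

Fragment for `a ∪ b`:
Each of the 2 symbol leaves contributes a 2-state fragment.
  a ∪ b — 6 states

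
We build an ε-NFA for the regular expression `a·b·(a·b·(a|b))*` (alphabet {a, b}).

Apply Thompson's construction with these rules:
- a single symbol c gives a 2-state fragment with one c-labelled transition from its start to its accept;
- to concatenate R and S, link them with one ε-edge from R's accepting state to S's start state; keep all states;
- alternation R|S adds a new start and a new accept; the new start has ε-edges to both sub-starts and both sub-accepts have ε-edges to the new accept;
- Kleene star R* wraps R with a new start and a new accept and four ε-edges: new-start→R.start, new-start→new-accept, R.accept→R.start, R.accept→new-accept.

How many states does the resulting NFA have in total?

16

Bottom-up over the parse tree:
Each of the 6 symbol leaves contributes a 2-state fragment.
  a|b — 6 states
  a·b·(a|b) — 10 states
  (a·b·(a|b))* — 12 states
  a·b·(a·b·(a|b))* — 16 states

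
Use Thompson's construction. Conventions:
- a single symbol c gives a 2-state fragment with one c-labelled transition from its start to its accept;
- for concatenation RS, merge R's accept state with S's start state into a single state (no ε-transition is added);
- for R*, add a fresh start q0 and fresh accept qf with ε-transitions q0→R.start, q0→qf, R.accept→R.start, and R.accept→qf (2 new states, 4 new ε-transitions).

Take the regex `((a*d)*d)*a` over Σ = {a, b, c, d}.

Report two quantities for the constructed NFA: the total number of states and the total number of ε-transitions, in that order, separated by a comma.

11, 12

Bottom-up over the parse tree:
Each of the 4 symbol leaves contributes 2 states and 0 ε-transitions.
  a* — 4 states, 4 ε-transitions
  a*d — 5 states, 4 ε-transitions
  (a*d)* — 7 states, 8 ε-transitions
  (a*d)*d — 8 states, 8 ε-transitions
  ((a*d)*d)* — 10 states, 12 ε-transitions
  ((a*d)*d)*a — 11 states, 12 ε-transitions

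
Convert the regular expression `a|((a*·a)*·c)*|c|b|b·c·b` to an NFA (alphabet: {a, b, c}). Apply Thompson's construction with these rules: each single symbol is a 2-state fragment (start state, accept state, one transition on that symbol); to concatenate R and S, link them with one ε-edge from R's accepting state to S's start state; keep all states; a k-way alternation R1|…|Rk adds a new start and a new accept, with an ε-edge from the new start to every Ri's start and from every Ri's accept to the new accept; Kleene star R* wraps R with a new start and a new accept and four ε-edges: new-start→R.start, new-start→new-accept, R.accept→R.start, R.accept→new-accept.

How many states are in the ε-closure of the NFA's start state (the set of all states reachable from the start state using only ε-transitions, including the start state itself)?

15

Work bottom-up. For each fragment F, track |ε-closure(F.start)| and whether F's accept lies in that closure (i.e. whether F accepts ε). A single-symbol fragment has closure size 1 and does not accept ε.
  a* → new start has ε-edges to the inner start and to the new accept, so |ε-closure| = 2 + 1 = 3
  a*·a → the left operand accepts ε, so the closure extends into the next operand (via the concat ε-link); |ε-closure| = 3 + 1 = 4
  (a*·a)* → new start has ε-edges to the inner start and to the new accept, so |ε-closure| = 2 + 4 = 6
  (a*·a)*·c → the left operand accepts ε, so the closure extends into the next operand (via the concat ε-link); |ε-closure| = 6 + 1 = 7
  ((a*·a)*·c)* → the star's fresh start ε-reaches both the body's start and the fresh accept: |ε-closure| = 2 + 7 = 9
  b·c·b → |ε-closure| equals the left operand's closure size = 1 (its accept is not ε-reachable, so the closure stops there)
  a|((a*·a)*·c)*|c|b|b·c·b → |ε-closure| = 1 (new start) + (1 + 9 + 1 + 1 + 1) + 1 (new accept, since some branch ε-reaches its own accept) = 15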